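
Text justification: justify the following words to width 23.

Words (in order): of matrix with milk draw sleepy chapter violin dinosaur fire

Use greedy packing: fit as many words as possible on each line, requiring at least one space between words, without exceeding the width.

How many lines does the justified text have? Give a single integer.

Answer: 3

Derivation:
Line 1: ['of', 'matrix', 'with', 'milk'] (min_width=19, slack=4)
Line 2: ['draw', 'sleepy', 'chapter'] (min_width=19, slack=4)
Line 3: ['violin', 'dinosaur', 'fire'] (min_width=20, slack=3)
Total lines: 3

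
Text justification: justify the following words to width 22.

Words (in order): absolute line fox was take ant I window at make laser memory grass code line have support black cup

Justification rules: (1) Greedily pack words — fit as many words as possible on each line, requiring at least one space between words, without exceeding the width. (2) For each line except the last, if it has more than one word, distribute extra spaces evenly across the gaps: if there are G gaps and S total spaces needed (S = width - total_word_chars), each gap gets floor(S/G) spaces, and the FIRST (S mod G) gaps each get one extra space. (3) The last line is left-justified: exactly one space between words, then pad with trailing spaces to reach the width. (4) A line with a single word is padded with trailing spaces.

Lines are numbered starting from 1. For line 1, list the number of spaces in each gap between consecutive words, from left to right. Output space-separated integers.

Line 1: ['absolute', 'line', 'fox', 'was'] (min_width=21, slack=1)
Line 2: ['take', 'ant', 'I', 'window', 'at'] (min_width=20, slack=2)
Line 3: ['make', 'laser', 'memory'] (min_width=17, slack=5)
Line 4: ['grass', 'code', 'line', 'have'] (min_width=20, slack=2)
Line 5: ['support', 'black', 'cup'] (min_width=17, slack=5)

Answer: 2 1 1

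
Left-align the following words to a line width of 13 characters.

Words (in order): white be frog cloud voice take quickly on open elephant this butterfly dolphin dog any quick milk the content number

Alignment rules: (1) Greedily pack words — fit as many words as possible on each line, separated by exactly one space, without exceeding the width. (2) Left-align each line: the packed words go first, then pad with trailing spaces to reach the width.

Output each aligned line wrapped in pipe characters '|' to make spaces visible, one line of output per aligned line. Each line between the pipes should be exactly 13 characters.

Answer: |white be frog|
|cloud voice  |
|take quickly |
|on open      |
|elephant this|
|butterfly    |
|dolphin dog  |
|any quick    |
|milk the     |
|content      |
|number       |

Derivation:
Line 1: ['white', 'be', 'frog'] (min_width=13, slack=0)
Line 2: ['cloud', 'voice'] (min_width=11, slack=2)
Line 3: ['take', 'quickly'] (min_width=12, slack=1)
Line 4: ['on', 'open'] (min_width=7, slack=6)
Line 5: ['elephant', 'this'] (min_width=13, slack=0)
Line 6: ['butterfly'] (min_width=9, slack=4)
Line 7: ['dolphin', 'dog'] (min_width=11, slack=2)
Line 8: ['any', 'quick'] (min_width=9, slack=4)
Line 9: ['milk', 'the'] (min_width=8, slack=5)
Line 10: ['content'] (min_width=7, slack=6)
Line 11: ['number'] (min_width=6, slack=7)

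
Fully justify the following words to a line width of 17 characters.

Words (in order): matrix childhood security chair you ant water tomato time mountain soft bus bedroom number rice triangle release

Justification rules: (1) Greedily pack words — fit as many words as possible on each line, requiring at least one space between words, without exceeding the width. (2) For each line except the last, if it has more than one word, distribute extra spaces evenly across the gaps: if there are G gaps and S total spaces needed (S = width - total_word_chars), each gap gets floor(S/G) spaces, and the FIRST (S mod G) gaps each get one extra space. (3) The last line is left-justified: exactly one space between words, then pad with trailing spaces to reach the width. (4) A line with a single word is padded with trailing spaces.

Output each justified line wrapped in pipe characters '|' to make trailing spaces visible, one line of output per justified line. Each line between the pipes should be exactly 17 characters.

Answer: |matrix  childhood|
|security    chair|
|you   ant   water|
|tomato       time|
|mountain soft bus|
|bedroom    number|
|rice     triangle|
|release          |

Derivation:
Line 1: ['matrix', 'childhood'] (min_width=16, slack=1)
Line 2: ['security', 'chair'] (min_width=14, slack=3)
Line 3: ['you', 'ant', 'water'] (min_width=13, slack=4)
Line 4: ['tomato', 'time'] (min_width=11, slack=6)
Line 5: ['mountain', 'soft', 'bus'] (min_width=17, slack=0)
Line 6: ['bedroom', 'number'] (min_width=14, slack=3)
Line 7: ['rice', 'triangle'] (min_width=13, slack=4)
Line 8: ['release'] (min_width=7, slack=10)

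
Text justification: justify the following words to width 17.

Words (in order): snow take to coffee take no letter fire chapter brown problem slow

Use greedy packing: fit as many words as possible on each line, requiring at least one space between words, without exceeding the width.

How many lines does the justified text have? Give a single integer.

Answer: 5

Derivation:
Line 1: ['snow', 'take', 'to'] (min_width=12, slack=5)
Line 2: ['coffee', 'take', 'no'] (min_width=14, slack=3)
Line 3: ['letter', 'fire'] (min_width=11, slack=6)
Line 4: ['chapter', 'brown'] (min_width=13, slack=4)
Line 5: ['problem', 'slow'] (min_width=12, slack=5)
Total lines: 5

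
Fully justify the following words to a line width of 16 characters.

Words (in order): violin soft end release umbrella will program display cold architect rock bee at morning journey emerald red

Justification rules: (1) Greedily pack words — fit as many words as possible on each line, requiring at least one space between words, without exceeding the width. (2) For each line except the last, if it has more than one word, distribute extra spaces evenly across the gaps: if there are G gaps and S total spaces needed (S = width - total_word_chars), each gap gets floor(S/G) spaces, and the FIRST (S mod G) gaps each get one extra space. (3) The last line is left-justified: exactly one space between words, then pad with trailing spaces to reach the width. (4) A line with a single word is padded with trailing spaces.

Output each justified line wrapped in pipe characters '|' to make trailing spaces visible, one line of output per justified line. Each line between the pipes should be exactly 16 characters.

Answer: |violin  soft end|
|release umbrella|
|will     program|
|display     cold|
|architect   rock|
|bee  at  morning|
|journey  emerald|
|red             |

Derivation:
Line 1: ['violin', 'soft', 'end'] (min_width=15, slack=1)
Line 2: ['release', 'umbrella'] (min_width=16, slack=0)
Line 3: ['will', 'program'] (min_width=12, slack=4)
Line 4: ['display', 'cold'] (min_width=12, slack=4)
Line 5: ['architect', 'rock'] (min_width=14, slack=2)
Line 6: ['bee', 'at', 'morning'] (min_width=14, slack=2)
Line 7: ['journey', 'emerald'] (min_width=15, slack=1)
Line 8: ['red'] (min_width=3, slack=13)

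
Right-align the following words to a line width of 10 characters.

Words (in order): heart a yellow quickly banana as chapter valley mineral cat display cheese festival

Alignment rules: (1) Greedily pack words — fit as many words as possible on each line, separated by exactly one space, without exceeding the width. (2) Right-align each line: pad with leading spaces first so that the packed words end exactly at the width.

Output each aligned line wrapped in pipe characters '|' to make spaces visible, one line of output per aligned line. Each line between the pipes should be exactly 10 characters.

Answer: |   heart a|
|    yellow|
|   quickly|
| banana as|
|   chapter|
|    valley|
|   mineral|
|       cat|
|   display|
|    cheese|
|  festival|

Derivation:
Line 1: ['heart', 'a'] (min_width=7, slack=3)
Line 2: ['yellow'] (min_width=6, slack=4)
Line 3: ['quickly'] (min_width=7, slack=3)
Line 4: ['banana', 'as'] (min_width=9, slack=1)
Line 5: ['chapter'] (min_width=7, slack=3)
Line 6: ['valley'] (min_width=6, slack=4)
Line 7: ['mineral'] (min_width=7, slack=3)
Line 8: ['cat'] (min_width=3, slack=7)
Line 9: ['display'] (min_width=7, slack=3)
Line 10: ['cheese'] (min_width=6, slack=4)
Line 11: ['festival'] (min_width=8, slack=2)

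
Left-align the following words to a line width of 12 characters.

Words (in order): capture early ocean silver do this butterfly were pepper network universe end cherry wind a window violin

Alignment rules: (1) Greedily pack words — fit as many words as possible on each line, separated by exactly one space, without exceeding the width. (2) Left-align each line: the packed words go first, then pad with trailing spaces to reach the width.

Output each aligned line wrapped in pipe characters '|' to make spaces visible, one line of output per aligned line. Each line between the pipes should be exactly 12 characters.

Answer: |capture     |
|early ocean |
|silver do   |
|this        |
|butterfly   |
|were pepper |
|network     |
|universe end|
|cherry wind |
|a window    |
|violin      |

Derivation:
Line 1: ['capture'] (min_width=7, slack=5)
Line 2: ['early', 'ocean'] (min_width=11, slack=1)
Line 3: ['silver', 'do'] (min_width=9, slack=3)
Line 4: ['this'] (min_width=4, slack=8)
Line 5: ['butterfly'] (min_width=9, slack=3)
Line 6: ['were', 'pepper'] (min_width=11, slack=1)
Line 7: ['network'] (min_width=7, slack=5)
Line 8: ['universe', 'end'] (min_width=12, slack=0)
Line 9: ['cherry', 'wind'] (min_width=11, slack=1)
Line 10: ['a', 'window'] (min_width=8, slack=4)
Line 11: ['violin'] (min_width=6, slack=6)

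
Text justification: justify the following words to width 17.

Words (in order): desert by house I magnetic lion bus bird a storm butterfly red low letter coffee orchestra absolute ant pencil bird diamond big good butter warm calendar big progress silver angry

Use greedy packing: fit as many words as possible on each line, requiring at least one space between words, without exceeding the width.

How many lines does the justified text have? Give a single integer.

Line 1: ['desert', 'by', 'house', 'I'] (min_width=17, slack=0)
Line 2: ['magnetic', 'lion', 'bus'] (min_width=17, slack=0)
Line 3: ['bird', 'a', 'storm'] (min_width=12, slack=5)
Line 4: ['butterfly', 'red', 'low'] (min_width=17, slack=0)
Line 5: ['letter', 'coffee'] (min_width=13, slack=4)
Line 6: ['orchestra'] (min_width=9, slack=8)
Line 7: ['absolute', 'ant'] (min_width=12, slack=5)
Line 8: ['pencil', 'bird'] (min_width=11, slack=6)
Line 9: ['diamond', 'big', 'good'] (min_width=16, slack=1)
Line 10: ['butter', 'warm'] (min_width=11, slack=6)
Line 11: ['calendar', 'big'] (min_width=12, slack=5)
Line 12: ['progress', 'silver'] (min_width=15, slack=2)
Line 13: ['angry'] (min_width=5, slack=12)
Total lines: 13

Answer: 13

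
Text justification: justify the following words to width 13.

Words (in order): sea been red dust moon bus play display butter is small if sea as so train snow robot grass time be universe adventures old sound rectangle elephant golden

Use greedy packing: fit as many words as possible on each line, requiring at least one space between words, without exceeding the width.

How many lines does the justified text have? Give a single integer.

Line 1: ['sea', 'been', 'red'] (min_width=12, slack=1)
Line 2: ['dust', 'moon', 'bus'] (min_width=13, slack=0)
Line 3: ['play', 'display'] (min_width=12, slack=1)
Line 4: ['butter', 'is'] (min_width=9, slack=4)
Line 5: ['small', 'if', 'sea'] (min_width=12, slack=1)
Line 6: ['as', 'so', 'train'] (min_width=11, slack=2)
Line 7: ['snow', 'robot'] (min_width=10, slack=3)
Line 8: ['grass', 'time', 'be'] (min_width=13, slack=0)
Line 9: ['universe'] (min_width=8, slack=5)
Line 10: ['adventures'] (min_width=10, slack=3)
Line 11: ['old', 'sound'] (min_width=9, slack=4)
Line 12: ['rectangle'] (min_width=9, slack=4)
Line 13: ['elephant'] (min_width=8, slack=5)
Line 14: ['golden'] (min_width=6, slack=7)
Total lines: 14

Answer: 14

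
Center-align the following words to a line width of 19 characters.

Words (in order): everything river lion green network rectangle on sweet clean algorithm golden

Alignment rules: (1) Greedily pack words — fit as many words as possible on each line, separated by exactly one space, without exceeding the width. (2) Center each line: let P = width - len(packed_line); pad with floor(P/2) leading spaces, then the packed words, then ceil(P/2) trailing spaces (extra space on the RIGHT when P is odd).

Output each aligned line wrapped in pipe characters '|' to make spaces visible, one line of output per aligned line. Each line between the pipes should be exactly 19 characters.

Answer: | everything river  |
|lion green network |
|rectangle on sweet |
|  clean algorithm  |
|      golden       |

Derivation:
Line 1: ['everything', 'river'] (min_width=16, slack=3)
Line 2: ['lion', 'green', 'network'] (min_width=18, slack=1)
Line 3: ['rectangle', 'on', 'sweet'] (min_width=18, slack=1)
Line 4: ['clean', 'algorithm'] (min_width=15, slack=4)
Line 5: ['golden'] (min_width=6, slack=13)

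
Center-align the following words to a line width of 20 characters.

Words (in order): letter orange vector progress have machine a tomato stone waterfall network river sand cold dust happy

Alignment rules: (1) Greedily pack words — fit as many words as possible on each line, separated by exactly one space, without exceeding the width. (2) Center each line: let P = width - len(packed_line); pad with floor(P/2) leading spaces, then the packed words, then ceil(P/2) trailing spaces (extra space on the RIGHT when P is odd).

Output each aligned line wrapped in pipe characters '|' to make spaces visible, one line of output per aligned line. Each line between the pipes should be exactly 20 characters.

Answer: |letter orange vector|
|   progress have    |
|  machine a tomato  |
|  stone waterfall   |
| network river sand |
|  cold dust happy   |

Derivation:
Line 1: ['letter', 'orange', 'vector'] (min_width=20, slack=0)
Line 2: ['progress', 'have'] (min_width=13, slack=7)
Line 3: ['machine', 'a', 'tomato'] (min_width=16, slack=4)
Line 4: ['stone', 'waterfall'] (min_width=15, slack=5)
Line 5: ['network', 'river', 'sand'] (min_width=18, slack=2)
Line 6: ['cold', 'dust', 'happy'] (min_width=15, slack=5)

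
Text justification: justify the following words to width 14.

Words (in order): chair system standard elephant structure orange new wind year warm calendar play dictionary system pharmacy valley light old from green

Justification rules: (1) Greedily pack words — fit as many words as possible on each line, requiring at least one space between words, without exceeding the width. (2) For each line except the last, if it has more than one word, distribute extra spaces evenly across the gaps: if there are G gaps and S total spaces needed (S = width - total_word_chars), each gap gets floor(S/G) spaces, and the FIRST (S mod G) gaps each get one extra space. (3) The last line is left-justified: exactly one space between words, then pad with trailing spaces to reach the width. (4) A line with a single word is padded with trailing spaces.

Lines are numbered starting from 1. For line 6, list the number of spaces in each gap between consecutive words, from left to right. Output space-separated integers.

Line 1: ['chair', 'system'] (min_width=12, slack=2)
Line 2: ['standard'] (min_width=8, slack=6)
Line 3: ['elephant'] (min_width=8, slack=6)
Line 4: ['structure'] (min_width=9, slack=5)
Line 5: ['orange', 'new'] (min_width=10, slack=4)
Line 6: ['wind', 'year', 'warm'] (min_width=14, slack=0)
Line 7: ['calendar', 'play'] (min_width=13, slack=1)
Line 8: ['dictionary'] (min_width=10, slack=4)
Line 9: ['system'] (min_width=6, slack=8)
Line 10: ['pharmacy'] (min_width=8, slack=6)
Line 11: ['valley', 'light'] (min_width=12, slack=2)
Line 12: ['old', 'from', 'green'] (min_width=14, slack=0)

Answer: 1 1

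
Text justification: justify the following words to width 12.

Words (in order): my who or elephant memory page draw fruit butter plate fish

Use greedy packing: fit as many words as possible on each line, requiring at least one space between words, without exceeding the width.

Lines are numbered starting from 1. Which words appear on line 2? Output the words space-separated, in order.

Line 1: ['my', 'who', 'or'] (min_width=9, slack=3)
Line 2: ['elephant'] (min_width=8, slack=4)
Line 3: ['memory', 'page'] (min_width=11, slack=1)
Line 4: ['draw', 'fruit'] (min_width=10, slack=2)
Line 5: ['butter', 'plate'] (min_width=12, slack=0)
Line 6: ['fish'] (min_width=4, slack=8)

Answer: elephant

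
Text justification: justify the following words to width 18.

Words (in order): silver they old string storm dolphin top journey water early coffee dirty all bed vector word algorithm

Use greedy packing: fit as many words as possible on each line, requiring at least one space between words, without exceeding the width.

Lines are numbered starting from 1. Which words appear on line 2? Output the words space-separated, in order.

Answer: string storm

Derivation:
Line 1: ['silver', 'they', 'old'] (min_width=15, slack=3)
Line 2: ['string', 'storm'] (min_width=12, slack=6)
Line 3: ['dolphin', 'top'] (min_width=11, slack=7)
Line 4: ['journey', 'water'] (min_width=13, slack=5)
Line 5: ['early', 'coffee', 'dirty'] (min_width=18, slack=0)
Line 6: ['all', 'bed', 'vector'] (min_width=14, slack=4)
Line 7: ['word', 'algorithm'] (min_width=14, slack=4)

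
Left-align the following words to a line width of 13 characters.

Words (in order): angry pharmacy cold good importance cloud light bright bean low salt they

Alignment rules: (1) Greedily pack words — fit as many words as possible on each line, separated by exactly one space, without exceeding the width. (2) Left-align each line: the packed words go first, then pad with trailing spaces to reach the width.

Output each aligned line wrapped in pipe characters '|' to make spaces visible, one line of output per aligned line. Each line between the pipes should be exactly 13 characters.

Answer: |angry        |
|pharmacy cold|
|good         |
|importance   |
|cloud light  |
|bright bean  |
|low salt they|

Derivation:
Line 1: ['angry'] (min_width=5, slack=8)
Line 2: ['pharmacy', 'cold'] (min_width=13, slack=0)
Line 3: ['good'] (min_width=4, slack=9)
Line 4: ['importance'] (min_width=10, slack=3)
Line 5: ['cloud', 'light'] (min_width=11, slack=2)
Line 6: ['bright', 'bean'] (min_width=11, slack=2)
Line 7: ['low', 'salt', 'they'] (min_width=13, slack=0)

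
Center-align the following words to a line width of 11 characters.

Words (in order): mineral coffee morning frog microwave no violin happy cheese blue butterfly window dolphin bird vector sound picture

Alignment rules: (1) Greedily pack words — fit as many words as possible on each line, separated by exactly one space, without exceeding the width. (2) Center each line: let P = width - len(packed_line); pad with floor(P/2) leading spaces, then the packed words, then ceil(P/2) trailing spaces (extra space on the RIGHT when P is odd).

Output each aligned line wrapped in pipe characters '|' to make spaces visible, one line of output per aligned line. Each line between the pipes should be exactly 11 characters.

Answer: |  mineral  |
|  coffee   |
|  morning  |
|   frog    |
| microwave |
| no violin |
|   happy   |
|cheese blue|
| butterfly |
|  window   |
|  dolphin  |
|bird vector|
|   sound   |
|  picture  |

Derivation:
Line 1: ['mineral'] (min_width=7, slack=4)
Line 2: ['coffee'] (min_width=6, slack=5)
Line 3: ['morning'] (min_width=7, slack=4)
Line 4: ['frog'] (min_width=4, slack=7)
Line 5: ['microwave'] (min_width=9, slack=2)
Line 6: ['no', 'violin'] (min_width=9, slack=2)
Line 7: ['happy'] (min_width=5, slack=6)
Line 8: ['cheese', 'blue'] (min_width=11, slack=0)
Line 9: ['butterfly'] (min_width=9, slack=2)
Line 10: ['window'] (min_width=6, slack=5)
Line 11: ['dolphin'] (min_width=7, slack=4)
Line 12: ['bird', 'vector'] (min_width=11, slack=0)
Line 13: ['sound'] (min_width=5, slack=6)
Line 14: ['picture'] (min_width=7, slack=4)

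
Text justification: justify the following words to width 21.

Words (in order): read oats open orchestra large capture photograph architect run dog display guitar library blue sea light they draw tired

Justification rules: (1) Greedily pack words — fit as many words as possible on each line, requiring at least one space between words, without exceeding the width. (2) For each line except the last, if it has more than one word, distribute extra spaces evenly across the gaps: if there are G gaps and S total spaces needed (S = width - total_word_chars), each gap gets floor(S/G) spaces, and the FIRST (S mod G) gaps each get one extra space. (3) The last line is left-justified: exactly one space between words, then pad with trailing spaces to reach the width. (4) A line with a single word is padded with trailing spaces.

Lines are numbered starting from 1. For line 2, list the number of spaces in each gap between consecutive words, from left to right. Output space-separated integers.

Answer: 7

Derivation:
Line 1: ['read', 'oats', 'open'] (min_width=14, slack=7)
Line 2: ['orchestra', 'large'] (min_width=15, slack=6)
Line 3: ['capture', 'photograph'] (min_width=18, slack=3)
Line 4: ['architect', 'run', 'dog'] (min_width=17, slack=4)
Line 5: ['display', 'guitar'] (min_width=14, slack=7)
Line 6: ['library', 'blue', 'sea'] (min_width=16, slack=5)
Line 7: ['light', 'they', 'draw', 'tired'] (min_width=21, slack=0)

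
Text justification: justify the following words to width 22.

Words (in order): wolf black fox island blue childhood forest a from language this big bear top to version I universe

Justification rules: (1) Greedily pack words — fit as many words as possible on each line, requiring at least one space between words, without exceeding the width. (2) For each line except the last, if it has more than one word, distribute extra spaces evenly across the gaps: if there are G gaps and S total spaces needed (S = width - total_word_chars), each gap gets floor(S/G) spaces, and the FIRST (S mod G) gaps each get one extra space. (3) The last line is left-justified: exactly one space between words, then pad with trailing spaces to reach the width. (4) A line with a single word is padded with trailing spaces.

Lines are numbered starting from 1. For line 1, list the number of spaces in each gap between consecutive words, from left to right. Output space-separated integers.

Answer: 2 1 1

Derivation:
Line 1: ['wolf', 'black', 'fox', 'island'] (min_width=21, slack=1)
Line 2: ['blue', 'childhood', 'forest'] (min_width=21, slack=1)
Line 3: ['a', 'from', 'language', 'this'] (min_width=20, slack=2)
Line 4: ['big', 'bear', 'top', 'to'] (min_width=15, slack=7)
Line 5: ['version', 'I', 'universe'] (min_width=18, slack=4)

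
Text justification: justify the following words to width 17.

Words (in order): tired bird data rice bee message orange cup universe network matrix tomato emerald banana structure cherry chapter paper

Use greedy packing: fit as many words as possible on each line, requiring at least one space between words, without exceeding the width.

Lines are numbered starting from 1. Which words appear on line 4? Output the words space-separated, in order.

Line 1: ['tired', 'bird', 'data'] (min_width=15, slack=2)
Line 2: ['rice', 'bee', 'message'] (min_width=16, slack=1)
Line 3: ['orange', 'cup'] (min_width=10, slack=7)
Line 4: ['universe', 'network'] (min_width=16, slack=1)
Line 5: ['matrix', 'tomato'] (min_width=13, slack=4)
Line 6: ['emerald', 'banana'] (min_width=14, slack=3)
Line 7: ['structure', 'cherry'] (min_width=16, slack=1)
Line 8: ['chapter', 'paper'] (min_width=13, slack=4)

Answer: universe network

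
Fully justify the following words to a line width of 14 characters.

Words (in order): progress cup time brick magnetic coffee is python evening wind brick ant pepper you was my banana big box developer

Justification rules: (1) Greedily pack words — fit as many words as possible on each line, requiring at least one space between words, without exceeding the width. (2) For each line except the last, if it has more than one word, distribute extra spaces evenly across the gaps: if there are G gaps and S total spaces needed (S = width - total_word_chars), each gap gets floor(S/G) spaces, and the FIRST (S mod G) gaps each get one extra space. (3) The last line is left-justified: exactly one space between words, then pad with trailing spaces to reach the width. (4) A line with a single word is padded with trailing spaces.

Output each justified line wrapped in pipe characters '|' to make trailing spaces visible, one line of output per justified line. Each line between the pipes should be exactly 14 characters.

Answer: |progress   cup|
|time     brick|
|magnetic      |
|coffee      is|
|python evening|
|wind brick ant|
|pepper you was|
|my  banana big|
|box developer |

Derivation:
Line 1: ['progress', 'cup'] (min_width=12, slack=2)
Line 2: ['time', 'brick'] (min_width=10, slack=4)
Line 3: ['magnetic'] (min_width=8, slack=6)
Line 4: ['coffee', 'is'] (min_width=9, slack=5)
Line 5: ['python', 'evening'] (min_width=14, slack=0)
Line 6: ['wind', 'brick', 'ant'] (min_width=14, slack=0)
Line 7: ['pepper', 'you', 'was'] (min_width=14, slack=0)
Line 8: ['my', 'banana', 'big'] (min_width=13, slack=1)
Line 9: ['box', 'developer'] (min_width=13, slack=1)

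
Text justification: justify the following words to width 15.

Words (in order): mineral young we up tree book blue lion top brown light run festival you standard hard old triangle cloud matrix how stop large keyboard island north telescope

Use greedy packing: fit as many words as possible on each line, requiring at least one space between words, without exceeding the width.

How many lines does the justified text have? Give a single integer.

Line 1: ['mineral', 'young'] (min_width=13, slack=2)
Line 2: ['we', 'up', 'tree', 'book'] (min_width=15, slack=0)
Line 3: ['blue', 'lion', 'top'] (min_width=13, slack=2)
Line 4: ['brown', 'light', 'run'] (min_width=15, slack=0)
Line 5: ['festival', 'you'] (min_width=12, slack=3)
Line 6: ['standard', 'hard'] (min_width=13, slack=2)
Line 7: ['old', 'triangle'] (min_width=12, slack=3)
Line 8: ['cloud', 'matrix'] (min_width=12, slack=3)
Line 9: ['how', 'stop', 'large'] (min_width=14, slack=1)
Line 10: ['keyboard', 'island'] (min_width=15, slack=0)
Line 11: ['north', 'telescope'] (min_width=15, slack=0)
Total lines: 11

Answer: 11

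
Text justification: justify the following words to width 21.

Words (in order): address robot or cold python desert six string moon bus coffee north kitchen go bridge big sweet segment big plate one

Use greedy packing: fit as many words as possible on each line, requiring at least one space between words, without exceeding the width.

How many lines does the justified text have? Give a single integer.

Answer: 6

Derivation:
Line 1: ['address', 'robot', 'or', 'cold'] (min_width=21, slack=0)
Line 2: ['python', 'desert', 'six'] (min_width=17, slack=4)
Line 3: ['string', 'moon', 'bus'] (min_width=15, slack=6)
Line 4: ['coffee', 'north', 'kitchen'] (min_width=20, slack=1)
Line 5: ['go', 'bridge', 'big', 'sweet'] (min_width=19, slack=2)
Line 6: ['segment', 'big', 'plate', 'one'] (min_width=21, slack=0)
Total lines: 6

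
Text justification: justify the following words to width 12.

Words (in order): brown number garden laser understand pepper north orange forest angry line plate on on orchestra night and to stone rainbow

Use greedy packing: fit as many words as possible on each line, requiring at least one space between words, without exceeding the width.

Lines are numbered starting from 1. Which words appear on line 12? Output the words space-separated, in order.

Answer: rainbow

Derivation:
Line 1: ['brown', 'number'] (min_width=12, slack=0)
Line 2: ['garden', 'laser'] (min_width=12, slack=0)
Line 3: ['understand'] (min_width=10, slack=2)
Line 4: ['pepper', 'north'] (min_width=12, slack=0)
Line 5: ['orange'] (min_width=6, slack=6)
Line 6: ['forest', 'angry'] (min_width=12, slack=0)
Line 7: ['line', 'plate'] (min_width=10, slack=2)
Line 8: ['on', 'on'] (min_width=5, slack=7)
Line 9: ['orchestra'] (min_width=9, slack=3)
Line 10: ['night', 'and', 'to'] (min_width=12, slack=0)
Line 11: ['stone'] (min_width=5, slack=7)
Line 12: ['rainbow'] (min_width=7, slack=5)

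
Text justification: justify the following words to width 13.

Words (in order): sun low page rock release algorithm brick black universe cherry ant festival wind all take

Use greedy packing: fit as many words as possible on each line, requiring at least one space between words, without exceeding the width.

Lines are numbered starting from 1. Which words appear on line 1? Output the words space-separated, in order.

Line 1: ['sun', 'low', 'page'] (min_width=12, slack=1)
Line 2: ['rock', 'release'] (min_width=12, slack=1)
Line 3: ['algorithm'] (min_width=9, slack=4)
Line 4: ['brick', 'black'] (min_width=11, slack=2)
Line 5: ['universe'] (min_width=8, slack=5)
Line 6: ['cherry', 'ant'] (min_width=10, slack=3)
Line 7: ['festival', 'wind'] (min_width=13, slack=0)
Line 8: ['all', 'take'] (min_width=8, slack=5)

Answer: sun low page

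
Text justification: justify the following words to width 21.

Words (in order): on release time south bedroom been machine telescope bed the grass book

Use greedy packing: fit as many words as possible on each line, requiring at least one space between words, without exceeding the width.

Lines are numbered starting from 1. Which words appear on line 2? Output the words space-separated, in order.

Answer: bedroom been machine

Derivation:
Line 1: ['on', 'release', 'time', 'south'] (min_width=21, slack=0)
Line 2: ['bedroom', 'been', 'machine'] (min_width=20, slack=1)
Line 3: ['telescope', 'bed', 'the'] (min_width=17, slack=4)
Line 4: ['grass', 'book'] (min_width=10, slack=11)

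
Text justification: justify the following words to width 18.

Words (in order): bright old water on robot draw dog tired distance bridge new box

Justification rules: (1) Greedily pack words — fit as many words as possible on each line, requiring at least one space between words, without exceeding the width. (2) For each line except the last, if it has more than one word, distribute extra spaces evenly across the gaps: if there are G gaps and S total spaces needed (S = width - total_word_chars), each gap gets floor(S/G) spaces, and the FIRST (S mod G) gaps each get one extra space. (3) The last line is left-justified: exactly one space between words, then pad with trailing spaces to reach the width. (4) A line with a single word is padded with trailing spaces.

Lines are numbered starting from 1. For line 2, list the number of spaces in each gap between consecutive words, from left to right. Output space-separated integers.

Line 1: ['bright', 'old', 'water'] (min_width=16, slack=2)
Line 2: ['on', 'robot', 'draw', 'dog'] (min_width=17, slack=1)
Line 3: ['tired', 'distance'] (min_width=14, slack=4)
Line 4: ['bridge', 'new', 'box'] (min_width=14, slack=4)

Answer: 2 1 1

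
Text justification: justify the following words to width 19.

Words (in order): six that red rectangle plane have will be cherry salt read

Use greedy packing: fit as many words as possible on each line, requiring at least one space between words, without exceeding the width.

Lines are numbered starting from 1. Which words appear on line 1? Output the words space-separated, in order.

Answer: six that red

Derivation:
Line 1: ['six', 'that', 'red'] (min_width=12, slack=7)
Line 2: ['rectangle', 'plane'] (min_width=15, slack=4)
Line 3: ['have', 'will', 'be', 'cherry'] (min_width=19, slack=0)
Line 4: ['salt', 'read'] (min_width=9, slack=10)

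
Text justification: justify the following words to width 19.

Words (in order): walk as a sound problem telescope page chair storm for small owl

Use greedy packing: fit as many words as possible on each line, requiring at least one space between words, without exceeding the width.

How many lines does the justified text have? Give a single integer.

Line 1: ['walk', 'as', 'a', 'sound'] (min_width=15, slack=4)
Line 2: ['problem', 'telescope'] (min_width=17, slack=2)
Line 3: ['page', 'chair', 'storm'] (min_width=16, slack=3)
Line 4: ['for', 'small', 'owl'] (min_width=13, slack=6)
Total lines: 4

Answer: 4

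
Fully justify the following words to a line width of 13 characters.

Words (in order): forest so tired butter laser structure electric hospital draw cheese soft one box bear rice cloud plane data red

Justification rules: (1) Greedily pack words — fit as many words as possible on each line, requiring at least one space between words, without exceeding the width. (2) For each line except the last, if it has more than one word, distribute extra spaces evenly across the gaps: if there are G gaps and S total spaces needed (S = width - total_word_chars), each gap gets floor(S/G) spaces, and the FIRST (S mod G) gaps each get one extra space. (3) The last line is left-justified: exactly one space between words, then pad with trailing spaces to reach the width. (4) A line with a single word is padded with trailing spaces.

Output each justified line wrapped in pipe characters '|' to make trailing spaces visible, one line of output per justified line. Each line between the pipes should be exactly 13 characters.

Line 1: ['forest', 'so'] (min_width=9, slack=4)
Line 2: ['tired', 'butter'] (min_width=12, slack=1)
Line 3: ['laser'] (min_width=5, slack=8)
Line 4: ['structure'] (min_width=9, slack=4)
Line 5: ['electric'] (min_width=8, slack=5)
Line 6: ['hospital', 'draw'] (min_width=13, slack=0)
Line 7: ['cheese', 'soft'] (min_width=11, slack=2)
Line 8: ['one', 'box', 'bear'] (min_width=12, slack=1)
Line 9: ['rice', 'cloud'] (min_width=10, slack=3)
Line 10: ['plane', 'data'] (min_width=10, slack=3)
Line 11: ['red'] (min_width=3, slack=10)

Answer: |forest     so|
|tired  butter|
|laser        |
|structure    |
|electric     |
|hospital draw|
|cheese   soft|
|one  box bear|
|rice    cloud|
|plane    data|
|red          |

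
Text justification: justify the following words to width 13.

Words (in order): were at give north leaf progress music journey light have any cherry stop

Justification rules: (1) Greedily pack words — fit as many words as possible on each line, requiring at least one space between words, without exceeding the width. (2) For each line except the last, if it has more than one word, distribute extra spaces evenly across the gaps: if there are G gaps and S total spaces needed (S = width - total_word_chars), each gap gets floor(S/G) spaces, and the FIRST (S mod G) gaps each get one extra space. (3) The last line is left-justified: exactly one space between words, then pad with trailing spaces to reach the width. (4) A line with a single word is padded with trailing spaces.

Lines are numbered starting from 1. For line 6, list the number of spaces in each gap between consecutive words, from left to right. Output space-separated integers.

Line 1: ['were', 'at', 'give'] (min_width=12, slack=1)
Line 2: ['north', 'leaf'] (min_width=10, slack=3)
Line 3: ['progress'] (min_width=8, slack=5)
Line 4: ['music', 'journey'] (min_width=13, slack=0)
Line 5: ['light', 'have'] (min_width=10, slack=3)
Line 6: ['any', 'cherry'] (min_width=10, slack=3)
Line 7: ['stop'] (min_width=4, slack=9)

Answer: 4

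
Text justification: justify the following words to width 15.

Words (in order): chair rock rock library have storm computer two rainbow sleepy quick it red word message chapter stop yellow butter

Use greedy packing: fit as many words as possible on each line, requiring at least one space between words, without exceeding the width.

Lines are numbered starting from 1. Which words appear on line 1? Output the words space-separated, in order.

Answer: chair rock rock

Derivation:
Line 1: ['chair', 'rock', 'rock'] (min_width=15, slack=0)
Line 2: ['library', 'have'] (min_width=12, slack=3)
Line 3: ['storm', 'computer'] (min_width=14, slack=1)
Line 4: ['two', 'rainbow'] (min_width=11, slack=4)
Line 5: ['sleepy', 'quick', 'it'] (min_width=15, slack=0)
Line 6: ['red', 'word'] (min_width=8, slack=7)
Line 7: ['message', 'chapter'] (min_width=15, slack=0)
Line 8: ['stop', 'yellow'] (min_width=11, slack=4)
Line 9: ['butter'] (min_width=6, slack=9)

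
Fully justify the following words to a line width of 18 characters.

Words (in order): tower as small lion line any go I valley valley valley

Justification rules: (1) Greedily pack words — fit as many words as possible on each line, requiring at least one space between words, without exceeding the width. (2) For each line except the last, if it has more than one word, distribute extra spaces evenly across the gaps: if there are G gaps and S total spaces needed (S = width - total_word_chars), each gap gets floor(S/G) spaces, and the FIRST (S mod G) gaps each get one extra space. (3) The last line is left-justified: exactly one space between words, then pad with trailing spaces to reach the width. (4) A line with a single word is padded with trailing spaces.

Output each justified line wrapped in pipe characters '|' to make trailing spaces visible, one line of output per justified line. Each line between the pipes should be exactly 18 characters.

Answer: |tower   as   small|
|lion line any go I|
|valley      valley|
|valley            |

Derivation:
Line 1: ['tower', 'as', 'small'] (min_width=14, slack=4)
Line 2: ['lion', 'line', 'any', 'go', 'I'] (min_width=18, slack=0)
Line 3: ['valley', 'valley'] (min_width=13, slack=5)
Line 4: ['valley'] (min_width=6, slack=12)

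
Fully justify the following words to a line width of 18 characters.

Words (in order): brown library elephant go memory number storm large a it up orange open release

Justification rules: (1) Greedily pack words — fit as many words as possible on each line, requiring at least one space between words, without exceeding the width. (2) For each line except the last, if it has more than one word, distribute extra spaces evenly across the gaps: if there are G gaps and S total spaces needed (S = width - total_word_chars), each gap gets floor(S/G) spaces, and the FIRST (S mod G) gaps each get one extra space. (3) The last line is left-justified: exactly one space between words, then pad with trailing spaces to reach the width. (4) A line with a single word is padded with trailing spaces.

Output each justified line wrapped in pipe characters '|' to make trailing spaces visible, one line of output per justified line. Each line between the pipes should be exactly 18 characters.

Line 1: ['brown', 'library'] (min_width=13, slack=5)
Line 2: ['elephant', 'go', 'memory'] (min_width=18, slack=0)
Line 3: ['number', 'storm', 'large'] (min_width=18, slack=0)
Line 4: ['a', 'it', 'up', 'orange'] (min_width=14, slack=4)
Line 5: ['open', 'release'] (min_width=12, slack=6)

Answer: |brown      library|
|elephant go memory|
|number storm large|
|a   it  up  orange|
|open release      |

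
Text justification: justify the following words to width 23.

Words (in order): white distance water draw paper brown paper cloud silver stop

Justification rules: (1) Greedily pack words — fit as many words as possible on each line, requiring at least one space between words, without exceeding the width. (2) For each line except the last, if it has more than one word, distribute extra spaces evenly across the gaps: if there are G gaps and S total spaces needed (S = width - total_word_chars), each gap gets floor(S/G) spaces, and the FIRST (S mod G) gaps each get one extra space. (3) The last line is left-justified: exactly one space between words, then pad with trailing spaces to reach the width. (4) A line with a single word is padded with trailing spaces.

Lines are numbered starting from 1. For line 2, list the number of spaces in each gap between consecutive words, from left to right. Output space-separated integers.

Line 1: ['white', 'distance', 'water'] (min_width=20, slack=3)
Line 2: ['draw', 'paper', 'brown', 'paper'] (min_width=22, slack=1)
Line 3: ['cloud', 'silver', 'stop'] (min_width=17, slack=6)

Answer: 2 1 1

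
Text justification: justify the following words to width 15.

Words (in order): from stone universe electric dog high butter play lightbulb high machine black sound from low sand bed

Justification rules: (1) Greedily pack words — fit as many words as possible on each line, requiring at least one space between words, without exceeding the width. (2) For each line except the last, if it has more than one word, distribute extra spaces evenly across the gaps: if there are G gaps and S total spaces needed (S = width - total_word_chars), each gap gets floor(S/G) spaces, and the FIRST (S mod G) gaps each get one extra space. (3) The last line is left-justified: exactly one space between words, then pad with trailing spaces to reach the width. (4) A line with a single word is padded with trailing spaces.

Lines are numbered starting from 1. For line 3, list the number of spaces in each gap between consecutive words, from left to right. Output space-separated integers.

Answer: 4

Derivation:
Line 1: ['from', 'stone'] (min_width=10, slack=5)
Line 2: ['universe'] (min_width=8, slack=7)
Line 3: ['electric', 'dog'] (min_width=12, slack=3)
Line 4: ['high', 'butter'] (min_width=11, slack=4)
Line 5: ['play', 'lightbulb'] (min_width=14, slack=1)
Line 6: ['high', 'machine'] (min_width=12, slack=3)
Line 7: ['black', 'sound'] (min_width=11, slack=4)
Line 8: ['from', 'low', 'sand'] (min_width=13, slack=2)
Line 9: ['bed'] (min_width=3, slack=12)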